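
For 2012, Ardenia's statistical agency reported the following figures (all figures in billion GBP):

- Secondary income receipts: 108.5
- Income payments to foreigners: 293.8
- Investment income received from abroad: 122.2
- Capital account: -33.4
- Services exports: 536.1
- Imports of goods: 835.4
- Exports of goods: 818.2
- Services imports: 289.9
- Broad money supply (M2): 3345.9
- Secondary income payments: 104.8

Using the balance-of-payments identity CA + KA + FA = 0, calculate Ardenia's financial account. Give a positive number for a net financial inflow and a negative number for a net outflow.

Goods balance = 818.2 - 835.4 = -17.2
Services balance = 536.1 - 289.9 = 246.2
Trade balance (goods + services) = -17.2 + 246.2 = 229.0
Net primary income = 122.2 - 293.8 = -171.6
Net secondary income = 108.5 - 104.8 = 3.7
Current account = 229.0 + (-171.6) + 3.7 = 61.1
Financial account = -(61.1 + (-33.4)) = -27.7

-27.7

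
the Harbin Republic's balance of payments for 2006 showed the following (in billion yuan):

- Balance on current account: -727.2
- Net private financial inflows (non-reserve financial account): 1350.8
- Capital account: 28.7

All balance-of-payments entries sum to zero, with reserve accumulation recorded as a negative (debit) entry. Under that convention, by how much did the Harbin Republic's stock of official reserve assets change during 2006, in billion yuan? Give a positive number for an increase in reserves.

Official reserve transactions balance = -((-727.2) + 28.7 + 1350.8) = -652.3
An accumulation of reserves is recorded as a debit (negative entry), so the change in the stock of reserves is the negative of that balance.
Change in official reserves = -(-652.3) = 652.3

652.3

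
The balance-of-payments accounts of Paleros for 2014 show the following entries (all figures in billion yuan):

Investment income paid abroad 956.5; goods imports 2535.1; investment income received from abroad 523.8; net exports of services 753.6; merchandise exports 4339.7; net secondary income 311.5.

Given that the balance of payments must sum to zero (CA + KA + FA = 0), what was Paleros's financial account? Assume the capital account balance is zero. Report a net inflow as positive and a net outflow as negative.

-2437.0

Goods balance = 4339.7 - 2535.1 = 1804.6
Services balance = 753.6
Trade balance (goods + services) = 1804.6 + 753.6 = 2558.2
Net primary income = 523.8 - 956.5 = -432.7
Net secondary income = 311.5
Current account = 2558.2 + (-432.7) + 311.5 = 2437.0
Financial account = -(2437.0) = -2437.0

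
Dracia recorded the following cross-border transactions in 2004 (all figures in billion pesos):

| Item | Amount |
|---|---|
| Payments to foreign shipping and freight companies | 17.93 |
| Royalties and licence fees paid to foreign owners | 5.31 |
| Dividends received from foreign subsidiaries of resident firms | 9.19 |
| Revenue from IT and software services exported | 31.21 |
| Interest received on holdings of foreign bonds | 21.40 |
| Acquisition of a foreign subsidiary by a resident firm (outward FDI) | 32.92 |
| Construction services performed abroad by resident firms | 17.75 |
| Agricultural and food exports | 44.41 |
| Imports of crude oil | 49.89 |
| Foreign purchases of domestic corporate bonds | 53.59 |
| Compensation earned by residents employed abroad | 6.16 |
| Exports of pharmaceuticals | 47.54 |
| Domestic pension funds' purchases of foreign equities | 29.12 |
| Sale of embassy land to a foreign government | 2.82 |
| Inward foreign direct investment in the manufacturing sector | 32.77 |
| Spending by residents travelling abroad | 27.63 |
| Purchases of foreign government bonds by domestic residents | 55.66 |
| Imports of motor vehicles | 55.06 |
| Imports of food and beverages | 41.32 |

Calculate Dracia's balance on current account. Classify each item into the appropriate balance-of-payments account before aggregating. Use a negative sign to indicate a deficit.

-19.48

Goods: -41.32 + 44.41 - 49.89 - 55.06 + 47.54 = -54.32
Services: -17.93 + 17.75 - 27.63 - 5.31 + 31.21 = -1.91
Primary income: 9.19 + 6.16 + 21.40 = 36.75
Current account = (-54.32) + (-1.91) + 36.75 = -19.48
(Excluded from the current account — financial account: acquisition of a foreign subsidiary by a resident firm (outward FDI) 32.92, foreign purchases of domestic corporate bonds 53.59, domestic pension funds' purchases of foreign equities 29.12, inward foreign direct investment in the manufacturing sector 32.77, purchases of foreign government bonds by domestic residents 55.66; capital account: sale of embassy land to a foreign government 2.82.)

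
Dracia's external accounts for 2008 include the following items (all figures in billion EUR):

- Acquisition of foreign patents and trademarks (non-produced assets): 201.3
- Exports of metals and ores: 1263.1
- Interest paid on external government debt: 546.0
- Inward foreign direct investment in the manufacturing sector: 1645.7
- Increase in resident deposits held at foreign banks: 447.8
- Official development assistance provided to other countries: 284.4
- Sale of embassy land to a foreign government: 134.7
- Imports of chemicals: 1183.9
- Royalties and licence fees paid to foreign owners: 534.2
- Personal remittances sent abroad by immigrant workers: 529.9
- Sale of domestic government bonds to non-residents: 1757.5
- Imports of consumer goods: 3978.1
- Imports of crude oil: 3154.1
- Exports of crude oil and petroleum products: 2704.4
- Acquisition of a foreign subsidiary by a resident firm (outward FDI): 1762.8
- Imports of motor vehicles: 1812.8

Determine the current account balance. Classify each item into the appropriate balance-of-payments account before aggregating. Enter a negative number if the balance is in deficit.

Goods: 2704.4 + 1263.1 - 3978.1 - 3154.1 - 1183.9 - 1812.8 = -6161.4
Services: -534.2
Primary income: -546.0
Secondary income: -529.9 - 284.4 = -814.3
Current account = (-6161.4) + (-534.2) + (-546.0) + (-814.3) = -8055.9
(Excluded from the current account — capital account: acquisition of foreign patents and trademarks (non-produced assets) 201.3, sale of embassy land to a foreign government 134.7; financial account: inward foreign direct investment in the manufacturing sector 1645.7, increase in resident deposits held at foreign banks 447.8, sale of domestic government bonds to non-residents 1757.5, acquisition of a foreign subsidiary by a resident firm (outward FDI) 1762.8.)

-8055.9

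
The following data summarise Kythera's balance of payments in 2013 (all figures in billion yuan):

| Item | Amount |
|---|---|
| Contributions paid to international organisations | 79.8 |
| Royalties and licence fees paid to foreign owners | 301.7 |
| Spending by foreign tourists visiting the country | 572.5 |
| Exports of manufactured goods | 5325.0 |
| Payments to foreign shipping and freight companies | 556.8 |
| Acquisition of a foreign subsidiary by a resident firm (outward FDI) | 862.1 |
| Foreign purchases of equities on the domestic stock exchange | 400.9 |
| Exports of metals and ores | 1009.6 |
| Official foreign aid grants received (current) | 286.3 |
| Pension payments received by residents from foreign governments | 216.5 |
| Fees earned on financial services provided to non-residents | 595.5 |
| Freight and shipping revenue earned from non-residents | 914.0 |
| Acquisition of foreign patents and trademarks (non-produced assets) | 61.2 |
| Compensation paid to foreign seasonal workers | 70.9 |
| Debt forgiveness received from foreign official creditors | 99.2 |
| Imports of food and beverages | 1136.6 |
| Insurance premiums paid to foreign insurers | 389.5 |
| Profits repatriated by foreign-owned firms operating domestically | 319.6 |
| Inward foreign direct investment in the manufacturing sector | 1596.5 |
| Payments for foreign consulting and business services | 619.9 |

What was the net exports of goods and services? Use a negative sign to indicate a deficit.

Goods: -1136.6 + 1009.6 + 5325.0 = 5198.0
Services: -619.9 - 556.8 + 914.0 + 572.5 - 389.5 - 301.7 + 595.5 = 214.1
Trade balance = 5198.0 + 214.1 = 5412.1
(Excluded from the trade balance — secondary income: contributions paid to international organisations 79.8, official foreign aid grants received (current) 286.3, pension payments received by residents from foreign governments 216.5; financial account: acquisition of a foreign subsidiary by a resident firm (outward FDI) 862.1, foreign purchases of equities on the domestic stock exchange 400.9, inward foreign direct investment in the manufacturing sector 1596.5; capital account: acquisition of foreign patents and trademarks (non-produced assets) 61.2, debt forgiveness received from foreign official creditors 99.2; primary income: compensation paid to foreign seasonal workers 70.9, profits repatriated by foreign-owned firms operating domestically 319.6.)

5412.1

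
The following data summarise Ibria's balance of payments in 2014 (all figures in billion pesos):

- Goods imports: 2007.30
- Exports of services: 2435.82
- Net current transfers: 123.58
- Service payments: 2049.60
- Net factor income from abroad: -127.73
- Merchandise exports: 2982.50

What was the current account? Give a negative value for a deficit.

1357.27

Goods balance = 2982.50 - 2007.30 = 975.20
Services balance = 2435.82 - 2049.60 = 386.22
Trade balance (goods + services) = 975.20 + 386.22 = 1361.42
Net primary income = -127.73
Net secondary income = 123.58
Current account = 1361.42 + (-127.73) + 123.58 = 1357.27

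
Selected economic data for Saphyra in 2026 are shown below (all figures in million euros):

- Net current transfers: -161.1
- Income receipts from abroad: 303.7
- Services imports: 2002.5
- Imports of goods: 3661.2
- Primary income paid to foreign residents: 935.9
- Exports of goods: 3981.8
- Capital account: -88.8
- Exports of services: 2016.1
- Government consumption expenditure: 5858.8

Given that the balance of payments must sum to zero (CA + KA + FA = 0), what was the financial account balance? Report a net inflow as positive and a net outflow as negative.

547.9

Goods balance = 3981.8 - 3661.2 = 320.6
Services balance = 2016.1 - 2002.5 = 13.6
Trade balance (goods + services) = 320.6 + 13.6 = 334.2
Net primary income = 303.7 - 935.9 = -632.2
Net secondary income = -161.1
Current account = 334.2 + (-632.2) + (-161.1) = -459.1
Financial account = -(-459.1 + (-88.8)) = 547.9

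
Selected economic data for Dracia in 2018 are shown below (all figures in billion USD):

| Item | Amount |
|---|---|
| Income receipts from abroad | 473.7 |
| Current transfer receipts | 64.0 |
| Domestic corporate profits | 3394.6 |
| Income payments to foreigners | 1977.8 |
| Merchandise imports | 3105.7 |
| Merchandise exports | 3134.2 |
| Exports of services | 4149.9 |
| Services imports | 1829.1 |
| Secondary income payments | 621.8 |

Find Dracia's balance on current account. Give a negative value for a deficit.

Goods balance = 3134.2 - 3105.7 = 28.5
Services balance = 4149.9 - 1829.1 = 2320.8
Trade balance (goods + services) = 28.5 + 2320.8 = 2349.3
Net primary income = 473.7 - 1977.8 = -1504.1
Net secondary income = 64.0 - 621.8 = -557.8
Current account = 2349.3 + (-1504.1) + (-557.8) = 287.4

287.4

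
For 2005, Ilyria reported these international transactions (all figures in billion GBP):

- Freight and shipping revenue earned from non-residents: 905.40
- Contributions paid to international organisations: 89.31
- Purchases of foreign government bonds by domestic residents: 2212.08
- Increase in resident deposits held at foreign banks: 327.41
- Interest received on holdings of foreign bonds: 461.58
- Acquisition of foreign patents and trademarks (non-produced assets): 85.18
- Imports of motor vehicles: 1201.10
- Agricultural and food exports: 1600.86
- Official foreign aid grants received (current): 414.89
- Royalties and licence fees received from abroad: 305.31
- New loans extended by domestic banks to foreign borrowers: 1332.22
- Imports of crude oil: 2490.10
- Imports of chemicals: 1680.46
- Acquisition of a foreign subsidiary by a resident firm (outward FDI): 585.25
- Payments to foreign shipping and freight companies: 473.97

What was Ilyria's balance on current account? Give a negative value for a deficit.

Goods: 1600.86 - 1201.10 - 1680.46 - 2490.10 = -3770.80
Services: 905.40 - 473.97 + 305.31 = 736.74
Primary income: 461.58
Secondary income: -89.31 + 414.89 = 325.58
Current account = (-3770.80) + 736.74 + 461.58 + 325.58 = -2246.90
(Excluded from the current account — financial account: purchases of foreign government bonds by domestic residents 2212.08, increase in resident deposits held at foreign banks 327.41, new loans extended by domestic banks to foreign borrowers 1332.22, acquisition of a foreign subsidiary by a resident firm (outward FDI) 585.25; capital account: acquisition of foreign patents and trademarks (non-produced assets) 85.18.)

-2246.90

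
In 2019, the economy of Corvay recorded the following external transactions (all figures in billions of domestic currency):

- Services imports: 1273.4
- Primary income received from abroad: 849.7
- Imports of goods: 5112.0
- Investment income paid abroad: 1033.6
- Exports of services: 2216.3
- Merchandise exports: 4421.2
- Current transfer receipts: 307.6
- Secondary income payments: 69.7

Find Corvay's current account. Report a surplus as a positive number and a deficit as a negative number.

Goods balance = 4421.2 - 5112.0 = -690.8
Services balance = 2216.3 - 1273.4 = 942.9
Trade balance (goods + services) = -690.8 + 942.9 = 252.1
Net primary income = 849.7 - 1033.6 = -183.9
Net secondary income = 307.6 - 69.7 = 237.9
Current account = 252.1 + (-183.9) + 237.9 = 306.1

306.1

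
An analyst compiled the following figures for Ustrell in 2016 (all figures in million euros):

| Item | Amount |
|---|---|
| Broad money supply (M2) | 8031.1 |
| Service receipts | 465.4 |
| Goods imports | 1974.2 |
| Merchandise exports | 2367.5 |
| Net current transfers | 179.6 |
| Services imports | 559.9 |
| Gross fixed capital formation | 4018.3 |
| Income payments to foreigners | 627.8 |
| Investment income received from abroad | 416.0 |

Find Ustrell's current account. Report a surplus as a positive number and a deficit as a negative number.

266.6

Goods balance = 2367.5 - 1974.2 = 393.3
Services balance = 465.4 - 559.9 = -94.5
Trade balance (goods + services) = 393.3 + (-94.5) = 298.8
Net primary income = 416.0 - 627.8 = -211.8
Net secondary income = 179.6
Current account = 298.8 + (-211.8) + 179.6 = 266.6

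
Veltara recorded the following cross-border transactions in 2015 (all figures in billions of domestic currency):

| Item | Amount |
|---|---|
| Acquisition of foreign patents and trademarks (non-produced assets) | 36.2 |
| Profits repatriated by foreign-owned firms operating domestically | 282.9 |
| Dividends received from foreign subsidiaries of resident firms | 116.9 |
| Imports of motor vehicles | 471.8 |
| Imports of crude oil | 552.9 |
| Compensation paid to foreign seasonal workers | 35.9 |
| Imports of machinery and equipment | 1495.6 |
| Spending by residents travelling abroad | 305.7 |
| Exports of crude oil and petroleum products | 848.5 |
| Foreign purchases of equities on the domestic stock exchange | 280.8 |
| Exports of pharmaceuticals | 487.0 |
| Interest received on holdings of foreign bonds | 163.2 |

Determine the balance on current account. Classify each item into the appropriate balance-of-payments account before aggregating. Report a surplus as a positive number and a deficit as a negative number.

Goods: 487.0 + 848.5 - 471.8 - 1495.6 - 552.9 = -1184.8
Services: -305.7
Primary income: 116.9 - 35.9 + 163.2 - 282.9 = -38.7
Current account = (-1184.8) + (-305.7) + (-38.7) = -1529.2
(Excluded from the current account — capital account: acquisition of foreign patents and trademarks (non-produced assets) 36.2; financial account: foreign purchases of equities on the domestic stock exchange 280.8.)

-1529.2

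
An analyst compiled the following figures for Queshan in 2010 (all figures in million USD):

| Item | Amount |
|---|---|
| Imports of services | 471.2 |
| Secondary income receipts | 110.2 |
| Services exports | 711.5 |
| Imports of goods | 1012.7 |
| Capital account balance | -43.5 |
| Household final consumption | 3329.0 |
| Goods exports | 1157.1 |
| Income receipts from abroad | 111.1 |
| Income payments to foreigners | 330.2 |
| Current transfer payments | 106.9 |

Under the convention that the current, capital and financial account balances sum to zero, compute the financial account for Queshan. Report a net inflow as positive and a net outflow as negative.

-125.4

Goods balance = 1157.1 - 1012.7 = 144.4
Services balance = 711.5 - 471.2 = 240.3
Trade balance (goods + services) = 144.4 + 240.3 = 384.7
Net primary income = 111.1 - 330.2 = -219.1
Net secondary income = 110.2 - 106.9 = 3.3
Current account = 384.7 + (-219.1) + 3.3 = 168.9
Financial account = -(168.9 + (-43.5)) = -125.4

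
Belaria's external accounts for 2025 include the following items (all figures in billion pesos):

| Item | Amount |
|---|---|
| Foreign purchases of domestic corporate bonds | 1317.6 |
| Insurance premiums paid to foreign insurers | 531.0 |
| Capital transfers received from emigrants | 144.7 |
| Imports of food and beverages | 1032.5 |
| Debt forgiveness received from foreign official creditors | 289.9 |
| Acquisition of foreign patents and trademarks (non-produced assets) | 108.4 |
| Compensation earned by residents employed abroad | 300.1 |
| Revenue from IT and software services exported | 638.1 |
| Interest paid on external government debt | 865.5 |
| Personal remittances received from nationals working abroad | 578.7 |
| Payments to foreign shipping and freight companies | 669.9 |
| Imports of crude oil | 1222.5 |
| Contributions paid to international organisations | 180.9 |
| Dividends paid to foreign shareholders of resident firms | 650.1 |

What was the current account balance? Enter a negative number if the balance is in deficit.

-3635.5

Goods: -1032.5 - 1222.5 = -2255.0
Services: -669.9 - 531.0 + 638.1 = -562.8
Primary income: 300.1 - 650.1 - 865.5 = -1215.5
Secondary income: 578.7 - 180.9 = 397.8
Current account = (-2255.0) + (-562.8) + (-1215.5) + 397.8 = -3635.5
(Excluded from the current account — financial account: foreign purchases of domestic corporate bonds 1317.6; capital account: capital transfers received from emigrants 144.7, debt forgiveness received from foreign official creditors 289.9, acquisition of foreign patents and trademarks (non-produced assets) 108.4.)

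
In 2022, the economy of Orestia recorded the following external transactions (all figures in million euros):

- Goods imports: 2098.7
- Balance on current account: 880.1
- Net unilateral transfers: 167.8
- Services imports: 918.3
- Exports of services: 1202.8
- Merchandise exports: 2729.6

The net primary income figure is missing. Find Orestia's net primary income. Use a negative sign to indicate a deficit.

Current account = goods balance + services balance + net primary income + net secondary income
Sum of the known components = 1083.2
Net primary income = CA - (known components) = 880.1 - 1083.2 = -203.1

-203.1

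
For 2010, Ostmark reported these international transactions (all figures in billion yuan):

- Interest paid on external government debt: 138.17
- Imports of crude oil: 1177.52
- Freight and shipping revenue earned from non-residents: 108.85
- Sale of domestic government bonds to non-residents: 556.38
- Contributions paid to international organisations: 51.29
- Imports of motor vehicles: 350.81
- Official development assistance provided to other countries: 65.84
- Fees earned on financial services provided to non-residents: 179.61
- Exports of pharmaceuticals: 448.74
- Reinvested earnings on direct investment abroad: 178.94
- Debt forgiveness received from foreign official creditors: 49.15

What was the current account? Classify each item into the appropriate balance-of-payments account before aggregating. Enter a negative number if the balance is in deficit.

Goods: 448.74 - 350.81 - 1177.52 = -1079.59
Services: 179.61 + 108.85 = 288.46
Primary income: -138.17 + 178.94 = 40.77
Secondary income: -51.29 - 65.84 = -117.13
Current account = (-1079.59) + 288.46 + 40.77 + (-117.13) = -867.49
(Excluded from the current account — financial account: sale of domestic government bonds to non-residents 556.38; capital account: debt forgiveness received from foreign official creditors 49.15.)

-867.49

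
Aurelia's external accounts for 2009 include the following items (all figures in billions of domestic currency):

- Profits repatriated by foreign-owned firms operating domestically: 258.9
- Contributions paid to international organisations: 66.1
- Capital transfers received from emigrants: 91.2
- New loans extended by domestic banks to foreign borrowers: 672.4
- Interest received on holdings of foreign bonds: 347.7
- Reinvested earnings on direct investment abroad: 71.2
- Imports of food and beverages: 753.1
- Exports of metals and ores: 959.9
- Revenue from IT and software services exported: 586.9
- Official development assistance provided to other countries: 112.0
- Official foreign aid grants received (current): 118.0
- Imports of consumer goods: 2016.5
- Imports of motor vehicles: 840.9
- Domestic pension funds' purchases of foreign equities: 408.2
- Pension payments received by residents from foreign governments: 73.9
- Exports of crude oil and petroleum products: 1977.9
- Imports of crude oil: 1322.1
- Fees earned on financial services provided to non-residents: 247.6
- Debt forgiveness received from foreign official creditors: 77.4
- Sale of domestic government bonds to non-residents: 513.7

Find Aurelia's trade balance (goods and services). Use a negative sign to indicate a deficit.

-1160.3

Goods: -753.1 - 2016.5 - 840.9 + 1977.9 + 959.9 - 1322.1 = -1994.8
Services: 247.6 + 586.9 = 834.5
Trade balance = -1994.8 + 834.5 = -1160.3
(Excluded from the trade balance — primary income: profits repatriated by foreign-owned firms operating domestically 258.9, interest received on holdings of foreign bonds 347.7, reinvested earnings on direct investment abroad 71.2; secondary income: contributions paid to international organisations 66.1, official development assistance provided to other countries 112.0, official foreign aid grants received (current) 118.0, pension payments received by residents from foreign governments 73.9; capital account: capital transfers received from emigrants 91.2, debt forgiveness received from foreign official creditors 77.4; financial account: new loans extended by domestic banks to foreign borrowers 672.4, domestic pension funds' purchases of foreign equities 408.2, sale of domestic government bonds to non-residents 513.7.)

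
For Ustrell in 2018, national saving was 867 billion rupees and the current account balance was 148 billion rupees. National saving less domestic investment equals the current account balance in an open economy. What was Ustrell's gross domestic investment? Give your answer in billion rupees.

I = S - CA = 867 - 148 = 719

719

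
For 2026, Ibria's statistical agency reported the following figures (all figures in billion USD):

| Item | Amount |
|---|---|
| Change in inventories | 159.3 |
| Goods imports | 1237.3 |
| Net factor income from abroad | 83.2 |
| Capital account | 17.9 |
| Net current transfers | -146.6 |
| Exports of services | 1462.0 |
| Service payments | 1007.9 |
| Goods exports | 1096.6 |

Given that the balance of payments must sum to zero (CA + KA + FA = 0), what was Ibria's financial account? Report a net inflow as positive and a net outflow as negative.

-267.9

Goods balance = 1096.6 - 1237.3 = -140.7
Services balance = 1462.0 - 1007.9 = 454.1
Trade balance (goods + services) = -140.7 + 454.1 = 313.4
Net primary income = 83.2
Net secondary income = -146.6
Current account = 313.4 + 83.2 + (-146.6) = 250.0
Financial account = -(250.0 + 17.9) = -267.9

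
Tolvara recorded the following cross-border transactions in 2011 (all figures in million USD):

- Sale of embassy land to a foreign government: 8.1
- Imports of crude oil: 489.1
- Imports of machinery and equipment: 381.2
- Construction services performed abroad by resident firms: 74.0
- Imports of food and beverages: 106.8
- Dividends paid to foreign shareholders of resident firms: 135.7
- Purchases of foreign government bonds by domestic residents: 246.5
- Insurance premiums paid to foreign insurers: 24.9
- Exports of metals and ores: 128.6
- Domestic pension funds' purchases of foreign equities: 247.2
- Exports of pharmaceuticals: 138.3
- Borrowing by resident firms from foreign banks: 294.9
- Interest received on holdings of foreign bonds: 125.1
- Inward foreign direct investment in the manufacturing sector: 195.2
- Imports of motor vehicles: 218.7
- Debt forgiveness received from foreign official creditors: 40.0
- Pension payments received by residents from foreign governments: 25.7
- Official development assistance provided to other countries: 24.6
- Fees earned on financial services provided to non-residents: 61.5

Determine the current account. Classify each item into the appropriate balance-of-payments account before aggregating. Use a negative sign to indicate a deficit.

-827.8

Goods: 128.6 - 106.8 - 381.2 + 138.3 - 218.7 - 489.1 = -928.9
Services: -24.9 + 74.0 + 61.5 = 110.6
Primary income: 125.1 - 135.7 = -10.6
Secondary income: -24.6 + 25.7 = 1.1
Current account = (-928.9) + 110.6 + (-10.6) + 1.1 = -827.8
(Excluded from the current account — capital account: sale of embassy land to a foreign government 8.1, debt forgiveness received from foreign official creditors 40.0; financial account: purchases of foreign government bonds by domestic residents 246.5, domestic pension funds' purchases of foreign equities 247.2, borrowing by resident firms from foreign banks 294.9, inward foreign direct investment in the manufacturing sector 195.2.)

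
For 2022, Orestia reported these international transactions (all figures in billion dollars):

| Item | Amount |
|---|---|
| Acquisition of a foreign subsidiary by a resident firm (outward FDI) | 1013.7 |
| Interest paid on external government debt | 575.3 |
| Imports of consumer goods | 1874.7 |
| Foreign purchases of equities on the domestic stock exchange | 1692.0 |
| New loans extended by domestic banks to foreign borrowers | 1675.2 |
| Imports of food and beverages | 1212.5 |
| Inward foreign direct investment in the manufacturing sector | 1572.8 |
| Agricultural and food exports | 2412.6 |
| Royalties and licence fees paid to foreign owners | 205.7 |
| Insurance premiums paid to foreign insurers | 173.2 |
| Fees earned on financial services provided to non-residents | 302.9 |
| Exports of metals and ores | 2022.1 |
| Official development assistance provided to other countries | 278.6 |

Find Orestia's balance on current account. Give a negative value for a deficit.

Goods: 2022.1 - 1874.7 - 1212.5 + 2412.6 = 1347.5
Services: -205.7 - 173.2 + 302.9 = -76.0
Primary income: -575.3
Secondary income: -278.6
Current account = 1347.5 + (-76.0) + (-575.3) + (-278.6) = 417.6
(Excluded from the current account — financial account: acquisition of a foreign subsidiary by a resident firm (outward FDI) 1013.7, foreign purchases of equities on the domestic stock exchange 1692.0, new loans extended by domestic banks to foreign borrowers 1675.2, inward foreign direct investment in the manufacturing sector 1572.8.)

417.6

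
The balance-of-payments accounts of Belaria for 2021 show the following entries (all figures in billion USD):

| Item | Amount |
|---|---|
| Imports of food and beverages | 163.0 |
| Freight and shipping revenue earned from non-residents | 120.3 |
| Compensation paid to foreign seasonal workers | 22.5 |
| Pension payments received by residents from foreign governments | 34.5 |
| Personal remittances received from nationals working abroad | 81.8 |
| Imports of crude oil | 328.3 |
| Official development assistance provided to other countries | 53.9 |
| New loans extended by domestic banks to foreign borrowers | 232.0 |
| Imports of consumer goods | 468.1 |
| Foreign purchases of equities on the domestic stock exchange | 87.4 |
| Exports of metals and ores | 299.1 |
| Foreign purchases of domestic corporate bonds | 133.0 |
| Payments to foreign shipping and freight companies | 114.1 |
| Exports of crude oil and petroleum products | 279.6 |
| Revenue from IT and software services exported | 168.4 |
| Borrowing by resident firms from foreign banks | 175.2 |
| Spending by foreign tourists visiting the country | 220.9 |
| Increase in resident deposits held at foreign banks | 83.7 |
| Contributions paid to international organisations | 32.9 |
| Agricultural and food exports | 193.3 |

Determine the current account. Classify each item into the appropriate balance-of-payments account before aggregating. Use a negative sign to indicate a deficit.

Goods: -468.1 + 299.1 + 279.6 + 193.3 - 163.0 - 328.3 = -187.4
Services: 220.9 + 120.3 - 114.1 + 168.4 = 395.5
Primary income: -22.5
Secondary income: -32.9 + 81.8 + 34.5 - 53.9 = 29.5
Current account = (-187.4) + 395.5 + (-22.5) + 29.5 = 215.1
(Excluded from the current account — financial account: new loans extended by domestic banks to foreign borrowers 232.0, foreign purchases of equities on the domestic stock exchange 87.4, foreign purchases of domestic corporate bonds 133.0, borrowing by resident firms from foreign banks 175.2, increase in resident deposits held at foreign banks 83.7.)

215.1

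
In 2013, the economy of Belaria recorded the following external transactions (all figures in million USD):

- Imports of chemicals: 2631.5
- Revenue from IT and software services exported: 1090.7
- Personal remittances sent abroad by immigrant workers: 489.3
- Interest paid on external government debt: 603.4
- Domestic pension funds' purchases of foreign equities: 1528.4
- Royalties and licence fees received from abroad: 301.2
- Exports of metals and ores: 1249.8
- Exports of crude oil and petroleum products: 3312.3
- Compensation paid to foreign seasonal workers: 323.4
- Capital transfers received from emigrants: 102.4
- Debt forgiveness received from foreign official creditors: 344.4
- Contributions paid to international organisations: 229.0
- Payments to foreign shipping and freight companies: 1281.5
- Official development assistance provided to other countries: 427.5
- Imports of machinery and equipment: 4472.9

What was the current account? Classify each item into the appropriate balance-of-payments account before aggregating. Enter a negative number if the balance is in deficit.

-4504.5

Goods: 1249.8 + 3312.3 - 4472.9 - 2631.5 = -2542.3
Services: -1281.5 + 301.2 + 1090.7 = 110.4
Primary income: -603.4 - 323.4 = -926.8
Secondary income: -489.3 - 229.0 - 427.5 = -1145.8
Current account = (-2542.3) + 110.4 + (-926.8) + (-1145.8) = -4504.5
(Excluded from the current account — financial account: domestic pension funds' purchases of foreign equities 1528.4; capital account: capital transfers received from emigrants 102.4, debt forgiveness received from foreign official creditors 344.4.)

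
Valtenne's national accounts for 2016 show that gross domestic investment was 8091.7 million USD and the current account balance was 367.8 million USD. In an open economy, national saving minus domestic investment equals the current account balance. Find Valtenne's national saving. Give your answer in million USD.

S - I = CA (net lending to the rest of the world).
S = I + CA = 8091.7 + 367.8 = 8459.5

8459.5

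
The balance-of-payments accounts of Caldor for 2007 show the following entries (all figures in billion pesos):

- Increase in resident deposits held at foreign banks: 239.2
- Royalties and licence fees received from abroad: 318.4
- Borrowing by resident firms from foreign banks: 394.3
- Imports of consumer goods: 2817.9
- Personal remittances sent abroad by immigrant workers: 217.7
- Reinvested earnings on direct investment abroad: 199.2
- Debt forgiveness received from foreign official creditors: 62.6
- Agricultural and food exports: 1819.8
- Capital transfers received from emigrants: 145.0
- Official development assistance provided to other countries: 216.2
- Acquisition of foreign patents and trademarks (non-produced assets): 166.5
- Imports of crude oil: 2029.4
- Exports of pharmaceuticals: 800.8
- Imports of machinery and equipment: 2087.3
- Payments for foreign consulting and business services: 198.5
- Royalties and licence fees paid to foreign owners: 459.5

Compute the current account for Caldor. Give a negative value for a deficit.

-4888.3

Goods: 800.8 - 2029.4 - 2817.9 - 2087.3 + 1819.8 = -4314.0
Services: -198.5 - 459.5 + 318.4 = -339.6
Primary income: 199.2
Secondary income: -216.2 - 217.7 = -433.9
Current account = (-4314.0) + (-339.6) + 199.2 + (-433.9) = -4888.3
(Excluded from the current account — financial account: increase in resident deposits held at foreign banks 239.2, borrowing by resident firms from foreign banks 394.3; capital account: debt forgiveness received from foreign official creditors 62.6, capital transfers received from emigrants 145.0, acquisition of foreign patents and trademarks (non-produced assets) 166.5.)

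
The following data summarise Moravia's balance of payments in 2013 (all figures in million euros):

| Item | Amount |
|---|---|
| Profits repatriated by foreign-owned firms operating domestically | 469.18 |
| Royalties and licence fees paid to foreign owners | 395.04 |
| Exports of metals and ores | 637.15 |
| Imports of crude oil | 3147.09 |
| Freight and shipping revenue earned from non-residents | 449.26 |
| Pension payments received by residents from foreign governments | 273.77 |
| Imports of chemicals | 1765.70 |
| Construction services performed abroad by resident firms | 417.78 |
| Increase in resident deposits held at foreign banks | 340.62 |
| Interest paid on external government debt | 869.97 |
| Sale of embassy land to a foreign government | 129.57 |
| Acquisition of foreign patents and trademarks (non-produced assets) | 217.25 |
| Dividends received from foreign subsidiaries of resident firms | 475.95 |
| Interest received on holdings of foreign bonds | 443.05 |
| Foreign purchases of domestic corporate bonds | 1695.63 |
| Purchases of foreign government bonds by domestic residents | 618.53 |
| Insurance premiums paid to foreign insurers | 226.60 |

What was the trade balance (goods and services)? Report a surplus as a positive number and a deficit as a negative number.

-4030.24

Goods: -1765.70 - 3147.09 + 637.15 = -4275.64
Services: 417.78 + 449.26 - 395.04 - 226.60 = 245.40
Trade balance = -4275.64 + 245.40 = -4030.24
(Excluded from the trade balance — primary income: profits repatriated by foreign-owned firms operating domestically 469.18, interest paid on external government debt 869.97, dividends received from foreign subsidiaries of resident firms 475.95, interest received on holdings of foreign bonds 443.05; secondary income: pension payments received by residents from foreign governments 273.77; financial account: increase in resident deposits held at foreign banks 340.62, foreign purchases of domestic corporate bonds 1695.63, purchases of foreign government bonds by domestic residents 618.53; capital account: sale of embassy land to a foreign government 129.57, acquisition of foreign patents and trademarks (non-produced assets) 217.25.)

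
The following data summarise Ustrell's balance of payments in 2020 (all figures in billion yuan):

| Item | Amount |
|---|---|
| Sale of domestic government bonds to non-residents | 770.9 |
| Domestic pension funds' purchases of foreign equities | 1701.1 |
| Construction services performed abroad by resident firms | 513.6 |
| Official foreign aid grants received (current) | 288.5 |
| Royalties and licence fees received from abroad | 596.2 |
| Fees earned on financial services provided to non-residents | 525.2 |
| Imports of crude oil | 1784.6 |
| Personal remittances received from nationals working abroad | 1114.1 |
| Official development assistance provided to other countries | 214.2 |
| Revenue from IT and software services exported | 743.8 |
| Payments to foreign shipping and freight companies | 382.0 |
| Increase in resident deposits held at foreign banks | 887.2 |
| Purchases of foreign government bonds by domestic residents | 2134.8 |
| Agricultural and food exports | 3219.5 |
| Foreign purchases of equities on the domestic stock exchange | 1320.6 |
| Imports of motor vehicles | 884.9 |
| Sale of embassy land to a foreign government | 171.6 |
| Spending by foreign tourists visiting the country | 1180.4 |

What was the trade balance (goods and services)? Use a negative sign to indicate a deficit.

Goods: -884.9 + 3219.5 - 1784.6 = 550.0
Services: 1180.4 + 596.2 - 382.0 + 513.6 + 525.2 + 743.8 = 3177.2
Trade balance = 550.0 + 3177.2 = 3727.2
(Excluded from the trade balance — financial account: sale of domestic government bonds to non-residents 770.9, domestic pension funds' purchases of foreign equities 1701.1, increase in resident deposits held at foreign banks 887.2, purchases of foreign government bonds by domestic residents 2134.8, foreign purchases of equities on the domestic stock exchange 1320.6; secondary income: official foreign aid grants received (current) 288.5, personal remittances received from nationals working abroad 1114.1, official development assistance provided to other countries 214.2; capital account: sale of embassy land to a foreign government 171.6.)

3727.2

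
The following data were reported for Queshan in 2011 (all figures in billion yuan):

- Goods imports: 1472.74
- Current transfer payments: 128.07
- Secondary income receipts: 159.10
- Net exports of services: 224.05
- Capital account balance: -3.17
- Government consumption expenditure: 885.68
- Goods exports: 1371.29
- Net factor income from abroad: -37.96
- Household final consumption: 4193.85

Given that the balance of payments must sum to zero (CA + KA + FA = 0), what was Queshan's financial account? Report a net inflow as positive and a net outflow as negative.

-112.50

Goods balance = 1371.29 - 1472.74 = -101.45
Services balance = 224.05
Trade balance (goods + services) = -101.45 + 224.05 = 122.60
Net primary income = -37.96
Net secondary income = 159.10 - 128.07 = 31.03
Current account = 122.60 + (-37.96) + 31.03 = 115.67
Financial account = -(115.67 + (-3.17)) = -112.50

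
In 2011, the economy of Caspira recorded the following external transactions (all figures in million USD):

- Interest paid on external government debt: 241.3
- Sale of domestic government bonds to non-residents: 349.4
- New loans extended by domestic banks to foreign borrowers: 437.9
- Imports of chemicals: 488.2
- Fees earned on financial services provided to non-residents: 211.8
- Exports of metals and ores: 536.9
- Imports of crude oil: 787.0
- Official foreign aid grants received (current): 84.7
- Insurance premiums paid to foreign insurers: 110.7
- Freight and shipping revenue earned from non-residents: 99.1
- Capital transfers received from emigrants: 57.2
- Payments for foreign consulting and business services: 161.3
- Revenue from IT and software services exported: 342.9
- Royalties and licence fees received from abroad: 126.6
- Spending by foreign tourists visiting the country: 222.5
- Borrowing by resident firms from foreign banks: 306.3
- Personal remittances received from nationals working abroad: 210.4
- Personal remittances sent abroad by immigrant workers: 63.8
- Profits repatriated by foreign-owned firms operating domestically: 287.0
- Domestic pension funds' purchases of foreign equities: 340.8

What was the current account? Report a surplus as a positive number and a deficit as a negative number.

Goods: -488.2 - 787.0 + 536.9 = -738.3
Services: 342.9 - 161.3 + 211.8 + 126.6 - 110.7 + 222.5 + 99.1 = 730.9
Primary income: -241.3 - 287.0 = -528.3
Secondary income: 84.7 + 210.4 - 63.8 = 231.3
Current account = (-738.3) + 730.9 + (-528.3) + 231.3 = -304.4
(Excluded from the current account — financial account: sale of domestic government bonds to non-residents 349.4, new loans extended by domestic banks to foreign borrowers 437.9, borrowing by resident firms from foreign banks 306.3, domestic pension funds' purchases of foreign equities 340.8; capital account: capital transfers received from emigrants 57.2.)

-304.4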